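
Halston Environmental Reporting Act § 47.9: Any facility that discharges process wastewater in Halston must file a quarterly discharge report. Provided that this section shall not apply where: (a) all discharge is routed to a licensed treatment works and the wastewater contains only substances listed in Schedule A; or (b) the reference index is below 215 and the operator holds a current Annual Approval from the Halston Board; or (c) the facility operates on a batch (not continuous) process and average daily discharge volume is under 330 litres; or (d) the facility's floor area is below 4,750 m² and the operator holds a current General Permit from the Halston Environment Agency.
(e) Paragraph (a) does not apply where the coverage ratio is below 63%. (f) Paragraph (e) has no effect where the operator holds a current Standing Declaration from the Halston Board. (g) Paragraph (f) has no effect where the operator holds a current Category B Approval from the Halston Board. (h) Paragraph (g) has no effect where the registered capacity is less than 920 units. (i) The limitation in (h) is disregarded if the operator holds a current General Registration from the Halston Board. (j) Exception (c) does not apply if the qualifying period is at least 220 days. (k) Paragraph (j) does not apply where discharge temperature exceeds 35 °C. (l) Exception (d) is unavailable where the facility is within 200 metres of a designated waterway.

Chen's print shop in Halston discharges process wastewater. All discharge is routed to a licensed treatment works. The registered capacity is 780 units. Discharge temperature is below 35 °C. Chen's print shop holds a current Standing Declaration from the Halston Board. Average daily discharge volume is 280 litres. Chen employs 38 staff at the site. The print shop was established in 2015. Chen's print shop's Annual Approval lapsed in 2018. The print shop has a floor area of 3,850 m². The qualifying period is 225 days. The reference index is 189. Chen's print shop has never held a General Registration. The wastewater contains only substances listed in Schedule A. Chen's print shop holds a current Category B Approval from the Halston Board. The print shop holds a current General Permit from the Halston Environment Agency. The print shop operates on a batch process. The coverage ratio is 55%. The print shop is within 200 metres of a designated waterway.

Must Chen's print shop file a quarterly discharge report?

Exception (a): discharge is routed to a licensed treatment works; the wastewater is Schedule-A-only — every condition holds. Applying paragraphs (e)–(i): (e) would limit (a) — the coverage ratio is 55%, below the 63% limit — but (f) sets (e) aside: (f) applies — a current Standing Declaration is held. (g) is triggered (a current Category B Approval is held), but is overridden by (h): (h) operates against (g): the registered capacity is 780 units, less than the 920 units limit. (i) does not operate here (there is no General Registration in force), so (h) stands. So (a) applies.
Exception (b) fails — no current Annual Approval is held.
Exception (c): the facility operates on a batch process; average daily discharge volume is 280 litres, under the 330 litres limit — every condition holds. Turning to paragraphs (j)–(k): (j) operates — the qualifying period is 225 days, meeting the 220 days threshold. (k) does not operate here (discharge temperature is below 35 °C), so (j) stands. (c) is therefore removed.
Exception (d) is satisfied on its face — the facility's floor area is 3,850 m², below the 4,750 m² limit; a current General Permit is held. But: (l) operates against (d): the print shop is within 200 m of a designated waterway. Exception (d) does not apply.

No — exception (a) applies; Chen's print shop is not required to file a quarterly discharge report.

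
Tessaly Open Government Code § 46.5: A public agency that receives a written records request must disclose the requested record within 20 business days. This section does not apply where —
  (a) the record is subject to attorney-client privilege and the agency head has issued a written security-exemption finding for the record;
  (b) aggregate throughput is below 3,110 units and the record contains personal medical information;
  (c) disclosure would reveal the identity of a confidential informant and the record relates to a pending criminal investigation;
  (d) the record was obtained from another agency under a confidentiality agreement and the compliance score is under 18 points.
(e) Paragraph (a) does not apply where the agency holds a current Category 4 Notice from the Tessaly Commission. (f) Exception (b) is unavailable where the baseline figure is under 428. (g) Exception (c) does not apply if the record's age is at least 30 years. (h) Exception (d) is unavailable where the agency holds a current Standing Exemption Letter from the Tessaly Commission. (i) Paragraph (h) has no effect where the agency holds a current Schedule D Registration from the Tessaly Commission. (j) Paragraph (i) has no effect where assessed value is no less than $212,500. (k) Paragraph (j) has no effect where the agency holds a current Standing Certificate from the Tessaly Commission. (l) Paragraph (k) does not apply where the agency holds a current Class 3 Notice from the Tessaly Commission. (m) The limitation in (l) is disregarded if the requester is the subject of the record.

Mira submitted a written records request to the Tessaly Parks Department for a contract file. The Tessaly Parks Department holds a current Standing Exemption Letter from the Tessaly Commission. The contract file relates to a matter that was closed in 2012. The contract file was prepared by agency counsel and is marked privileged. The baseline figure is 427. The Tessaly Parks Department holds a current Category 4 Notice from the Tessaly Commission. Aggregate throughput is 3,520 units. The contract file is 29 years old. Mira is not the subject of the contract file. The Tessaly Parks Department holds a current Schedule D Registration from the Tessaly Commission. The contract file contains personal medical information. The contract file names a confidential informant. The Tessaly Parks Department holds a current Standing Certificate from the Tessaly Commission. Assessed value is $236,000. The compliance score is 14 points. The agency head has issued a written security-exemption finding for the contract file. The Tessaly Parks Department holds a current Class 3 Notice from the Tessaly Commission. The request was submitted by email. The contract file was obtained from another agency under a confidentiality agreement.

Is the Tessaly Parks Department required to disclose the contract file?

Yes — the Tessaly Parks Department must disclose the contract file.

Exception (a): the contract file is privileged; a written security-exemption finding has been issued — every condition holds. But: (e) applies — a current Category 4 Notice is held. (a) is therefore removed.
Exception (b) fails — aggregate throughput is 3,520 units, not below 3,110 units.
Exception (c) requires that the record relates to a pending criminal investigation; but the contract file relates to a closed matter, so (c) is unavailable.
Exception (d): the contract file was obtained under a confidentiality agreement; the compliance score is 14 points, under the 18 points limit — every condition holds. But applying paragraphs (h)–(m): (h) applies — a current Standing Exemption Letter is held. (i) is engaged (a current Schedule D Registration is held), but is overridden by (j): (j) is triggered — assessed value is $236,000, meeting the $212,500 threshold. (k) applies (a current Standing Certificate is held), but is itself disapplied by (l): (l) operates against (k): a current Class 3 Notice is held. (m), which would lift (l), does not operate here — Mira is not the subject of the contract file. (d) is therefore removed.
No exception applies. The general rule governs.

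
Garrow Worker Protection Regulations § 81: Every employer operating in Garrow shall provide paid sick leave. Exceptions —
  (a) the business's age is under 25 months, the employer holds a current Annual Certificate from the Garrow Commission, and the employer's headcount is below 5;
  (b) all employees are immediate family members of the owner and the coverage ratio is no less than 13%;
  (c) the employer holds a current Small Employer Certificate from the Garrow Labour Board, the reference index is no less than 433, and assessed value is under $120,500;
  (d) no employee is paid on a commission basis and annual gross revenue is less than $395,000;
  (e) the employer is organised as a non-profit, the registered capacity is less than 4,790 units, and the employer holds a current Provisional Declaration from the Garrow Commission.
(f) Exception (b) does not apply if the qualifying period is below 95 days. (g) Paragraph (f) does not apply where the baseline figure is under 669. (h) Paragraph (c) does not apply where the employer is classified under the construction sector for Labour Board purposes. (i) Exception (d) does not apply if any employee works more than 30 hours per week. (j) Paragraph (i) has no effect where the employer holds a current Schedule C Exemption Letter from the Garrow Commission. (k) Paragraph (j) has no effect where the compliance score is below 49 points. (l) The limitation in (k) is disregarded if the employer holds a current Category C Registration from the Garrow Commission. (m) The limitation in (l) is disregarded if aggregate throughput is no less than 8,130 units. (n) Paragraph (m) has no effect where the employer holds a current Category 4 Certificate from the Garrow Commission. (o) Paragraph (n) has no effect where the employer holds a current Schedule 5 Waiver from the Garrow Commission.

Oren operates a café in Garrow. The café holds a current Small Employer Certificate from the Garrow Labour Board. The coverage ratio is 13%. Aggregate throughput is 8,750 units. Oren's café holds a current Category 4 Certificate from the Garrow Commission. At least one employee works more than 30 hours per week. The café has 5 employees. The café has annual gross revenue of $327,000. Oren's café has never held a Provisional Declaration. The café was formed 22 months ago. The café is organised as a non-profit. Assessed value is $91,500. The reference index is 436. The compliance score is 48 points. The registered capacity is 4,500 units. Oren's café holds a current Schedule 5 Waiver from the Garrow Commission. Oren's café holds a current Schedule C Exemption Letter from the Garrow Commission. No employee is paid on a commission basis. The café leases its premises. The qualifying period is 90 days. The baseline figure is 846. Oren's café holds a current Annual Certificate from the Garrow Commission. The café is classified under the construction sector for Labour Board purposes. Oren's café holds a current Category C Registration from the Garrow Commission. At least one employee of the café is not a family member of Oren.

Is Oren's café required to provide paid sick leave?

Yes — Oren's café must provide paid sick leave.

Exception (a) requires that the employer's headcount is below 5; but the employer's headcount is 5, not below 5, so (a) is unavailable.
Exception (b) fails — at least one employee is not a family member.
Exception (c)'s conditions are all satisfied: a current Small Employer Certificate is held; the reference index is 436, meeting the 433 threshold; assessed value is $91,500, under the $120,500 limit. Turning to paragraph (h): (h) operates against (c): the café is classified under the construction sector. (c) is therefore removed.
Exception (d): no employee is paid on commission; annual gross revenue is $327,000, less than the $395,000 limit — every condition holds. But: (i) is triggered — at least one employee exceeds 30 hours/week. (j) is engaged (a current Schedule C Exemption Letter is held), but is itself disapplied by (k): (k) operates — the compliance score is 48 points, below the 49 points limit. (l) is engaged (a current Category C Registration is held), but is set aside by (m): (m) is engaged — aggregate throughput is 8,750 units, meeting the 8,130 units threshold. (n) applies (a current Category 4 Certificate is held), but is itself disapplied by (o): (o) is triggered — a current Schedule 5 Waiver is held. (d) is therefore removed.
Exception (e) requires that the employer holds a current Provisional Declaration from the Garrow Commission; but no current Provisional Declaration is held, so (e) is unavailable.
No exception displaces § 81.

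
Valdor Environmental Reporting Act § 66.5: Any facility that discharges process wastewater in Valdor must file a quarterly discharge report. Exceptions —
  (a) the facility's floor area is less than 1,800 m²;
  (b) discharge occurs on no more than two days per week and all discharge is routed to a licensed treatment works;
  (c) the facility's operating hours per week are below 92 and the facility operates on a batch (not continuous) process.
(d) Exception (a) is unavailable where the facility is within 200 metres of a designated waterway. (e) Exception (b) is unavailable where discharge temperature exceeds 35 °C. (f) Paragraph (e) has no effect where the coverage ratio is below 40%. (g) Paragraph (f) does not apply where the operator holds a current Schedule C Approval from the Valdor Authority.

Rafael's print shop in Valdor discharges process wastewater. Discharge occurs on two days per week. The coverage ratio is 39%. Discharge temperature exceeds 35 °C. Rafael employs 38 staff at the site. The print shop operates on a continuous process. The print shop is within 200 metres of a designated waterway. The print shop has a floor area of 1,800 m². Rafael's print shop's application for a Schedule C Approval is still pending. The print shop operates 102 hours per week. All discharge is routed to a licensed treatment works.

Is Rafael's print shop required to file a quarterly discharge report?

No — exception (b) applies; Rafael's print shop is not required to file a quarterly discharge report.

Exception (a) requires that the facility's floor area is less than 1,800 m²; but the facility's floor area is 1,800 m², not less than 1,800 m², so (a) is unavailable.
Exception (b): discharge occurs on no more than two days per week; discharge is routed to a licensed treatment works — every condition holds. Applying paragraphs (e)–(g): (e) would limit (b) — discharge temperature exceeds 35 °C — but (f) sets (e) aside: (f) is triggered — the coverage ratio is 39%, below the 40% limit. (g) is not engaged (no current Schedule C Approval is held), so (f) stands. (b) remains available.
Exception (c) requires that the facility's operating hours per week are below 92; but the facility's operating hours per week are 102, not below 92, so (c) is unavailable.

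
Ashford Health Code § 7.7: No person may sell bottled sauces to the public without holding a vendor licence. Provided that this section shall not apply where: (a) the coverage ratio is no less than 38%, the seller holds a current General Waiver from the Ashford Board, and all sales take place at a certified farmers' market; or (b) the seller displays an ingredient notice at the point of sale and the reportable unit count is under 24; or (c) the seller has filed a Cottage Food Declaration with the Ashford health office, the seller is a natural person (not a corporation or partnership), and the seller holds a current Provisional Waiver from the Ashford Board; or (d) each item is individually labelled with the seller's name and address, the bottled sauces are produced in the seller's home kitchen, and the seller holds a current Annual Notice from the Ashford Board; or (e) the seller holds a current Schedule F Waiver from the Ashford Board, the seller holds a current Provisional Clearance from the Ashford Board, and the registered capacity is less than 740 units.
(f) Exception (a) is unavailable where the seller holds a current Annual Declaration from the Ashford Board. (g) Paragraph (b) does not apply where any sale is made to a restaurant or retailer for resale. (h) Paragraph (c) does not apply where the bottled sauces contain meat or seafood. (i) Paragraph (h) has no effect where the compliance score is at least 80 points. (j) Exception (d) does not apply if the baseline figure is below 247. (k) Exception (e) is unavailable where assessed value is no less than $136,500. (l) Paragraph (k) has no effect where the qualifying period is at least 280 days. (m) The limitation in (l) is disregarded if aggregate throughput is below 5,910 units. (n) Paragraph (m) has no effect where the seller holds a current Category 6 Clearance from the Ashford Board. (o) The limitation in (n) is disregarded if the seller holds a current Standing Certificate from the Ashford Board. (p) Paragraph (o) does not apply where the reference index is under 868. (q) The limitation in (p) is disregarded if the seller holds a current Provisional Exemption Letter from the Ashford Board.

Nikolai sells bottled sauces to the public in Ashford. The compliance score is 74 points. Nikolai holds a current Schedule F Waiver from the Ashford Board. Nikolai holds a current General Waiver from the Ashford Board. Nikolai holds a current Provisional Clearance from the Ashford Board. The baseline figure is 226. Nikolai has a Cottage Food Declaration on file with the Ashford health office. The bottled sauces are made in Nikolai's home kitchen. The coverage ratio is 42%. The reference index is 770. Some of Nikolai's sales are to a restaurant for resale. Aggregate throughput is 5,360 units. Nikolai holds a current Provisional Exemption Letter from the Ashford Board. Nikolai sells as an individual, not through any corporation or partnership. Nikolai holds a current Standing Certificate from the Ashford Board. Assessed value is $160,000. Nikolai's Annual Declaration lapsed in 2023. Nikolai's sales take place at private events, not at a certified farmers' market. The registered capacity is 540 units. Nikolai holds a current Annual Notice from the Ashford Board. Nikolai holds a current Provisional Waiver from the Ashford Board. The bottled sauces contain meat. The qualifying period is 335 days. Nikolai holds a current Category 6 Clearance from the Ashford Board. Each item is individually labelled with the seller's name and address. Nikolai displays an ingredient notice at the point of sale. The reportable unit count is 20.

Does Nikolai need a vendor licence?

Yes — Nikolai must hold a vendor licence.

Exception (a) requires that all sales take place at a certified farmers' market; but sales are at private events, not a certified farmers' market, so (a) is unavailable.
All of (b)'s requirements are met (an ingredient notice is displayed; the reportable unit count is 20, under the 24 limit). However, paragraph (g) must be considered: (g) is engaged — some sales are to a restaurant for resale. Exception (b) does not apply.
Exception (c)'s conditions are all satisfied: a Cottage Food Declaration is on file; the seller is a natural person; a current Provisional Waiver is held. Turning to paragraphs (h)–(i): (h) applies — the bottled sauces contain meat. (i) does not operate here (the compliance score is 74 points, short of 80 points), so (h) stands. So (c) is unavailable.
Exception (d): items are individually labelled; the bottled sauces are home-kitchen produced; a current Annual Notice is held — every condition holds. But: (j) operates against (d): the baseline figure is 226, below the 247 limit. So (d) is unavailable.
All of (e)'s requirements are met (a current Schedule F Waiver is held; a current Provisional Clearance is held; the registered capacity is 540 units, less than the 740 units limit). But applying paragraphs (k)–(q): (k) is engaged — assessed value is $160,000, meeting the $136,500 threshold. (l) would limit (k) — the qualifying period is 335 days, meeting the 280 days threshold — but (m) sets (l) aside: (m) is engaged — aggregate throughput is 5,360 units, below the 5,910 units limit. (n) applies (a current Category 6 Clearance is held), but is itself disapplied by (o): (o) applies — a current Standing Certificate is held. (p) would limit (o) — the reference index is 770, under the 868 limit — but (q) sets (p) aside: (q) applies — a current Provisional Exemption Letter is held. (e) is therefore removed.
No exception applies. The general rule governs.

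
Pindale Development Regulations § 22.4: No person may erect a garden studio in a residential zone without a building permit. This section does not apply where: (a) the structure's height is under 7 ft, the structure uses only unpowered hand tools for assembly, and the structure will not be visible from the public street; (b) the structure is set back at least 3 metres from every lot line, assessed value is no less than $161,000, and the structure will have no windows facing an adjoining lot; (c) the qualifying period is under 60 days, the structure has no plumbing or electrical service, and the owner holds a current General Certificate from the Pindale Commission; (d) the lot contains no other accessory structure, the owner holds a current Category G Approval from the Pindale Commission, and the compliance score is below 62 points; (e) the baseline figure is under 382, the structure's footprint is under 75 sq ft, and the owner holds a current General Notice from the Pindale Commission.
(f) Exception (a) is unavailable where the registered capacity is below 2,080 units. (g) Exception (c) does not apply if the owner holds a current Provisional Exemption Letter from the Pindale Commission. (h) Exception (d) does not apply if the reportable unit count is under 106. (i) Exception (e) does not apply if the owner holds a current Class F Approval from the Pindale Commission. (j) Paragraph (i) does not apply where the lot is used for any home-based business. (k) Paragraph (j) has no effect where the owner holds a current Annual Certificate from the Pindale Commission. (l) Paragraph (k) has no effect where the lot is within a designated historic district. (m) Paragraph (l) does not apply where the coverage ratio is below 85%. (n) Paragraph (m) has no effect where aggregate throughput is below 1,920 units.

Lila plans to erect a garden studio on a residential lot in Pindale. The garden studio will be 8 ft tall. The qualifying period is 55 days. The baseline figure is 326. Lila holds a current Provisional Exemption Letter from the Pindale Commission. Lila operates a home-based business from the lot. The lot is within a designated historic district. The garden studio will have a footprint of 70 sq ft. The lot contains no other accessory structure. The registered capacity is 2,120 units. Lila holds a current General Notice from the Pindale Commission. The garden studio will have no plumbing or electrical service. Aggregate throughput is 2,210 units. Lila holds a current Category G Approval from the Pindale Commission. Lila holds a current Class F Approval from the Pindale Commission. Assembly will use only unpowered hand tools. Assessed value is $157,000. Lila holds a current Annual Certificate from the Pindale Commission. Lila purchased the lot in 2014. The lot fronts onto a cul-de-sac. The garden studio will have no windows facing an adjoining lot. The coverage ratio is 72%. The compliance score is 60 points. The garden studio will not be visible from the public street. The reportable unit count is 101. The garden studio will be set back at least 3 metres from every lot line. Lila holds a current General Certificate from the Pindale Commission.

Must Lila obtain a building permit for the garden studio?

Yes — Lila must obtain a building permit.

Exception (a) does not apply: the structure's height is 8 ft, not under 7 ft.
Exception (b) fails — assessed value is $157,000, short of $161,000.
Exception (c): the qualifying period is 55 days, under the 60 days limit; there is no plumbing or electrical service; a current General Certificate is held — every condition holds. But applying paragraph (g): (g) operates against (c): a current Provisional Exemption Letter is held. (c) is therefore removed.
All of (d)'s requirements are met (the lot has no other accessory structure; a current Category G Approval is held; the compliance score is 60 points, below the 62 points limit). But: (h) is engaged — the reportable unit count is 101, under the 106 limit. (d) is therefore removed.
All of (e)'s requirements are met (the baseline figure is 326, under the 382 limit; the structure's footprint is 70 sq ft, under the 75 sq ft limit; a current General Notice is held). Turning to paragraphs (i)–(n): (i) applies — a current Class F Approval is held. (j) operates (a home-based business operates on the lot), but is set aside by (k): (k) operates against (j): a current Annual Certificate is held. (l) applies (the lot is in a historic district), but yields to (m): (m) is engaged — the coverage ratio is 72%, below the 85% limit. (n) is not engaged (aggregate throughput is 2,210 units, not below 1,920 units), so (m) stands. Exception (e) does not apply.
No exception is made out. Lila falls within the general rule.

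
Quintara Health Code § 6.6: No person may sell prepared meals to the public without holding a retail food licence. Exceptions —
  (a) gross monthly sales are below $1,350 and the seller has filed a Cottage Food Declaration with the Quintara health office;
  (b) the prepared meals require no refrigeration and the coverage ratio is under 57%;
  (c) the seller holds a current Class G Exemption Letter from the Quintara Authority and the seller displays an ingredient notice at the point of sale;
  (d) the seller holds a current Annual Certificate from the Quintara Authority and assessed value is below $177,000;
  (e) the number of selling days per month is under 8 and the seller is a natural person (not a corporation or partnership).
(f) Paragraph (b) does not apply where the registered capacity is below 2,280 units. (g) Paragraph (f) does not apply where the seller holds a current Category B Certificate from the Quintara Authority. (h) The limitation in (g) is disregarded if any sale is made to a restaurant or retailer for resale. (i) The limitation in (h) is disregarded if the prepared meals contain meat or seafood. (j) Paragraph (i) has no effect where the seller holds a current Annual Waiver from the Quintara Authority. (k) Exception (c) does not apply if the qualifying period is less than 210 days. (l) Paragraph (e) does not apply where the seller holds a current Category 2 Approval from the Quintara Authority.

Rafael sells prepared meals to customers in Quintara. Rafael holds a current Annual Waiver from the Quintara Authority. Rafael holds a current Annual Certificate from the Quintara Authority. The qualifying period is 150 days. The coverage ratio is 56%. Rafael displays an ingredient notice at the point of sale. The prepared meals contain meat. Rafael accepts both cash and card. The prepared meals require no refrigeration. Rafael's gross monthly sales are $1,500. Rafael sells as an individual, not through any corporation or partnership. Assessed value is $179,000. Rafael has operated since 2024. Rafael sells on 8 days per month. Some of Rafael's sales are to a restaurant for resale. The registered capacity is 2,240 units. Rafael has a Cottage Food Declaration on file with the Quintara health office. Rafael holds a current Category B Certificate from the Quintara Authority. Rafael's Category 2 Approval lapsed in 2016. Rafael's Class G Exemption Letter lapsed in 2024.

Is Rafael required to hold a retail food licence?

Exception (a) does not apply: gross monthly sales are $1,500, not below $1,350.
Exception (b)'s conditions are all satisfied: the prepared meals are shelf-stable; the coverage ratio is 56%, under the 57% limit. Turning to paragraphs (f)–(j): (f) operates against (b): the registered capacity is 2,240 units, below the 2,280 units limit. (g) operates (a current Category B Certificate is held), but is set aside by (h): (h) is engaged — some sales are to a restaurant for resale. (i) is engaged (the prepared meals contain meat), but is itself disapplied by (j): (j) operates against (i): a current Annual Waiver is held. So (b) is unavailable.
Exception (c) fails — the Class G Exemption Letter is not current.
Exception (d) requires that assessed value is below $177,000; but assessed value is $179,000, not below $177,000, so (d) is unavailable.
Exception (e) does not apply: the number of selling days per month is 8, not under 8.
No exception is made out. Rafael falls within the general rule.

Yes — Rafael must hold a retail food licence.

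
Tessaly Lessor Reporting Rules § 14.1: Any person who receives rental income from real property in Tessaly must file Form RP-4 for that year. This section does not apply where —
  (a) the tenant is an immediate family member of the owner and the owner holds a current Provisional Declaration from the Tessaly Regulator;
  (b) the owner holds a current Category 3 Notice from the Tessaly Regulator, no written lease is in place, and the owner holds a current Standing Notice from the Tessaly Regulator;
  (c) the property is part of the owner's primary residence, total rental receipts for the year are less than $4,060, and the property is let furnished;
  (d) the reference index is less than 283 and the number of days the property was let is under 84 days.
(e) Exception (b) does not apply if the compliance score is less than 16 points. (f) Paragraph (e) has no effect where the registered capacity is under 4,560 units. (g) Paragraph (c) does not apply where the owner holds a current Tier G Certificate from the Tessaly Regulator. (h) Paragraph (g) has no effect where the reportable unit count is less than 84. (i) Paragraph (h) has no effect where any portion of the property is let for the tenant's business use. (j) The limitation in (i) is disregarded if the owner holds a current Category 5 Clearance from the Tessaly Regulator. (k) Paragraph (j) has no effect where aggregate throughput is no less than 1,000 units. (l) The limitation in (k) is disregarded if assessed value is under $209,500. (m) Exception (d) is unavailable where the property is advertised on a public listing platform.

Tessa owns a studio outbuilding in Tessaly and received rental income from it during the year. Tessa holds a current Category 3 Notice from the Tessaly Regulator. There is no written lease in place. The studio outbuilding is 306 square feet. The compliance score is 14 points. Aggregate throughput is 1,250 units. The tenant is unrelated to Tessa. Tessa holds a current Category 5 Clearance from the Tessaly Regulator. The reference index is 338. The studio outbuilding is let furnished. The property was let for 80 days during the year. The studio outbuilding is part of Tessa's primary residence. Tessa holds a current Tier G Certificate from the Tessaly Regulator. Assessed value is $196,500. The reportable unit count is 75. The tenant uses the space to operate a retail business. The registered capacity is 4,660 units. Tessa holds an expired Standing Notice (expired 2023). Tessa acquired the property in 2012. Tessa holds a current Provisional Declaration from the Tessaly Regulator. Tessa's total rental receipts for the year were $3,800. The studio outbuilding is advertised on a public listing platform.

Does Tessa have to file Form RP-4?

Exception (a) does not apply: the tenant is unrelated to the owner.
Exception (b) fails — the Standing Notice is not current.
All of (c)'s requirements are met (the studio outbuilding is part of the primary residence; total rental receipts for the year are $3,800, less than the $4,060 limit; the property is let furnished). Considering the limiting provisions: (g) would limit (c) — a current Tier G Certificate is held — but (h) sets (g) aside: (h) operates against (g): the reportable unit count is 75, less than the 84 limit. (i) applies (the space is let for business use), but is overridden by (j): (j) operates — a current Category 5 Clearance is held. (k) would limit (j) — aggregate throughput is 1,250 units, meeting the 1,000 units threshold — but (l) sets (k) aside: (l) operates against (k): assessed value is $196,500, under the $209,500 limit. Exception (c) stands.
Exception (d) fails — the reference index is 338, not less than 283.

No — exception (c) applies; Tessa is not required to file Form RP-4.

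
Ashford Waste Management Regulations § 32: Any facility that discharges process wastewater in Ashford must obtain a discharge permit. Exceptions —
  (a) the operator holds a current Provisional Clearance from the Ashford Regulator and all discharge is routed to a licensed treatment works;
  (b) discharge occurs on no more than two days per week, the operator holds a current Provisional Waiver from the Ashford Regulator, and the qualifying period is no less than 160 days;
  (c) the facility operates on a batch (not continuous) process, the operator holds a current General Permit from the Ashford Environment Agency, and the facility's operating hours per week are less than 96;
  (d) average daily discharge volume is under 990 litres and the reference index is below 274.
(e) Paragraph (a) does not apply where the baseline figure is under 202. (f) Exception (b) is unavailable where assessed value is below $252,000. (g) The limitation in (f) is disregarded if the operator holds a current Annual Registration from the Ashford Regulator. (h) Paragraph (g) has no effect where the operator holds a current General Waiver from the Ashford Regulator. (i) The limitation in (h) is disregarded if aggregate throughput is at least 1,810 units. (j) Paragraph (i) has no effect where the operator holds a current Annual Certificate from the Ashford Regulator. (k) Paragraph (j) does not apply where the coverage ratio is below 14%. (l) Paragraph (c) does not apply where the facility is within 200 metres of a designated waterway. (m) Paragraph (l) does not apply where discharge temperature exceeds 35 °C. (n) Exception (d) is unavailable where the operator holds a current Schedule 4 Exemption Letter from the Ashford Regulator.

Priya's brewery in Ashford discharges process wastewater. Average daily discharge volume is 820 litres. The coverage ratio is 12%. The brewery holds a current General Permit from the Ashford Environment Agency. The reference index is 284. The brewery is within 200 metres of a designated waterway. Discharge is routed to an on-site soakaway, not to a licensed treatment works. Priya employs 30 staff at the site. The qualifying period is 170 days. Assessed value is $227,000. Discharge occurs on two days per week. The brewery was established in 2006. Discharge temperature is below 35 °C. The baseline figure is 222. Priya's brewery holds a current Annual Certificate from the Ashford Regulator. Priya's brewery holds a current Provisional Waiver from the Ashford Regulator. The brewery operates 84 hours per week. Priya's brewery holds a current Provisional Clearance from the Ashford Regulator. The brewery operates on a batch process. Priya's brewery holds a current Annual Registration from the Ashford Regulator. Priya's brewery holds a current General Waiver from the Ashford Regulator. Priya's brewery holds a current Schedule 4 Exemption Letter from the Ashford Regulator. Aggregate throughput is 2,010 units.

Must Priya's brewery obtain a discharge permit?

Exception (a) requires that all discharge is routed to a licensed treatment works; but discharge is not routed to a licensed treatment works, so (a) is unavailable.
Exception (b) is satisfied on its face — discharge occurs on no more than two days per week; a current Provisional Waiver is held; the qualifying period is 170 days, meeting the 160 days threshold. Considering the limiting provisions: (f) applies (assessed value is $227,000, below the $252,000 limit), but yields to (g): (g) applies — a current Annual Registration is held. (h) applies (a current General Waiver is held), but is set aside by (i): (i) operates — aggregate throughput is 2,010 units, meeting the 1,810 units threshold. (j) is triggered (a current Annual Certificate is held), but is displaced by (k): (k) operates against (j): the coverage ratio is 12%, below the 14% limit. (b) remains available.
Exception (c) is satisfied on its face — the facility operates on a batch process; a current General Permit is held; the facility's operating hours per week are 84, less than the 96 limit. But: (l) operates against (c): the brewery is within 200 m of a designated waterway. (m), which would lift (l), is not triggered — discharge temperature is below 35 °C. Exception (c) does not apply.
Exception (d) does not apply: the reference index is 284, not below 274.

No — exception (b) applies; Priya's brewery is not required to obtain a discharge permit.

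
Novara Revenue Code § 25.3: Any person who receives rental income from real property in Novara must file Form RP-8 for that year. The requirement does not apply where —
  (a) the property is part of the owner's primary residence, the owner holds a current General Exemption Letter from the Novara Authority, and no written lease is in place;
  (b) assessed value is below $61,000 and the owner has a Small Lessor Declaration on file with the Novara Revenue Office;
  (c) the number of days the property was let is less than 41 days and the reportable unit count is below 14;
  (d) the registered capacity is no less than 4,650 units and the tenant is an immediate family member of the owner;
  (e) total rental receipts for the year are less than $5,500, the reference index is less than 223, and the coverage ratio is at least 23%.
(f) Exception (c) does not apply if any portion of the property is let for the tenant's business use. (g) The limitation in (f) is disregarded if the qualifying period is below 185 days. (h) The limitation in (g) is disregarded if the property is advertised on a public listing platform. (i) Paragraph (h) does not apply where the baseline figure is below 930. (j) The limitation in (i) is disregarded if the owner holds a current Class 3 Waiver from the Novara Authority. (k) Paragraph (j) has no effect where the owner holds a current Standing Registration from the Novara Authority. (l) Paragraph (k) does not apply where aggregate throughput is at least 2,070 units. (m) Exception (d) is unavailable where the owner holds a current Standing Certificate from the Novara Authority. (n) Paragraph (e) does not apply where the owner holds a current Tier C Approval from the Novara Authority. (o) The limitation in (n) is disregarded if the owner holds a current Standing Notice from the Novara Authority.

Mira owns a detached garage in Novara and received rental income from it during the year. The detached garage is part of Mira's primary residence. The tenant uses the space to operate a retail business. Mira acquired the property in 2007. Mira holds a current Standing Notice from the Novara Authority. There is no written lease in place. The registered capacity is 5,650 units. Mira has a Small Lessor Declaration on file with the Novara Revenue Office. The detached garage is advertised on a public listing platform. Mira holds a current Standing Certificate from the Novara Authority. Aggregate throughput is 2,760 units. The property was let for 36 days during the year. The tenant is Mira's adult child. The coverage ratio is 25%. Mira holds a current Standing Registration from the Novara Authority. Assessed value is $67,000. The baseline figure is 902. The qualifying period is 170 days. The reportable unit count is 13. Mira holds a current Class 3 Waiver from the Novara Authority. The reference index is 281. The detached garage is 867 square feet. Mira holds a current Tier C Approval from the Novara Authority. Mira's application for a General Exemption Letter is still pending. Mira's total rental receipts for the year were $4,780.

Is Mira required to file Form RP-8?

Exception (a) does not apply: the General Exemption Letter is not current.
Exception (b) fails — assessed value is $67,000, not below $61,000.
Exception (c)'s conditions are all satisfied: the number of days the property was let is 36 days, less than the 41 days limit; the reportable unit count is 13, below the 14 limit. Turning to paragraphs (f)–(l): (f) operates — the space is let for business use. (g) would limit (f) — the qualifying period is 170 days, below the 185 days limit — but (h) sets (g) aside: (h) operates against (g): the property is publicly advertised. (i) would limit (h) — the baseline figure is 902, below the 930 limit — but (j) sets (i) aside: (j) is triggered — a current Class 3 Waiver is held. (k) would limit (j) — a current Standing Registration is held — but (l) sets (k) aside: (l) is triggered — aggregate throughput is 2,760 units, meeting the 2,070 units threshold. (c) is therefore removed.
Exception (d) is satisfied on its face — the registered capacity is 5,650 units, meeting the 4,650 units threshold; the tenant is an immediate family member. But: (m) is engaged — a current Standing Certificate is held. Exception (d) does not apply.
Exception (e) requires that the reference index is less than 223; but the reference index is 281, not less than 223, so (e) is unavailable.
No exception is made out. Mira falls within the general rule.

Yes — Mira must file Form RP-8.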